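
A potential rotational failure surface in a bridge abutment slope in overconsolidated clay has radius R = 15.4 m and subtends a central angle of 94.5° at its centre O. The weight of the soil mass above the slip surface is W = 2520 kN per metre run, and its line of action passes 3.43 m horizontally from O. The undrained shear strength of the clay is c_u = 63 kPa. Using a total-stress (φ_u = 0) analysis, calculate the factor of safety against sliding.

FS = 2.85

Taking moments about the centre O, the resisting moment is provided by the undrained shear strength acting along the arc:
Arc length L_a = R·θ = 15.4·(94.5°·π/180) = 15.4·1.6493 = 25.40 m
M_R = c_u·L_a·R = 63·25.40·15.4 = 24642.9 kN·m/m
M_D = W·d = 2520·3.43 = 8643.6 kN·m/m
FS = M_R / M_D = 24642.9 / 8643.6 = 2.851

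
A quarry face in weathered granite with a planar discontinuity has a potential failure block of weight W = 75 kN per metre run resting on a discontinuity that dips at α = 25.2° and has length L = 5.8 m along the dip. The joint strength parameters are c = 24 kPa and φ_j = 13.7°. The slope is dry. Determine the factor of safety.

FS = 4.88

Resolving the block weight along and normal to the plane and applying the Mohr–Coulomb strength on the joint:
N' = W cosα = 75·cos25.2° = 67.9 kN/m
Driving force T = W sinα = 75·sin25.2° = 31.9 kN/m
Resisting force R = c·L + N'·tanφ_j = 24·5.8 + 67.9·tan13.7° = 139.2 + 16.5 = 155.7 kN/m
FS = R / T = 155.7 / 31.9 = 4.877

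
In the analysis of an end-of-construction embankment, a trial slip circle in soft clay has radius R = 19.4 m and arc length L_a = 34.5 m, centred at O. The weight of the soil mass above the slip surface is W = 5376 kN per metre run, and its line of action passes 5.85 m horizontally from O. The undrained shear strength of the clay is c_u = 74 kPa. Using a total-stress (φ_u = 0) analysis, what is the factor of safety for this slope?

Taking moments about the centre O, the resisting moment is provided by the undrained shear strength acting along the arc:
M_R = c_u·L_a·R = 74·34.50·19.4 = 49528.2 kN·m/m
M_D = W·d = 5376·5.85 = 31449.6 kN·m/m
FS = M_R / M_D = 49528.2 / 31449.6 = 1.575

FS = 1.57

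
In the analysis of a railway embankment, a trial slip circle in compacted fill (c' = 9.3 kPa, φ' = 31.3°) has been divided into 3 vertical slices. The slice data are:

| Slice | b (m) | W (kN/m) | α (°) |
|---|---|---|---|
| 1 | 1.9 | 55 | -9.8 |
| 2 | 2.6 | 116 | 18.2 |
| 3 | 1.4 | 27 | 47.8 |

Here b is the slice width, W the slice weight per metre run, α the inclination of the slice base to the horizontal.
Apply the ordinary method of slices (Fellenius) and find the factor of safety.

FS = 3.71

Ordinary method of slices: FS = Σ[c'·Δl_i + (W_i cosα_i)·tanφ'] / Σ W_i sinα_i, with Δl_i = b_i / cosα_i.
Slice 1: Δl = 1.9/cos(-9.8°) = 1.928 m; N'_1 = 55·cos(-9.8°) = 54.2; c'Δl = 17.93; W sinα = -9.4
Slice 2: Δl = 2.6/cos18.2° = 2.737 m; N'_2 = 116·cos18.2° = 110.2; c'Δl = 25.45; W sinα = 36.2
Slice 3: Δl = 1.4/cos47.8° = 2.084 m; N'_3 = 27·cos47.8° = 18.1; c'Δl = 19.38; W sinα = 20.0
Σc'Δl = 62.8 kN/m; ΣN' = 182.5 kN/m; ΣW sinα = 46.9 kN/m
Resisting = 62.8 + 182.5·tan31.3° = 62.8 + 111.0 = 173.7 kN/m
FS = 173.7 / 46.9 = 3.707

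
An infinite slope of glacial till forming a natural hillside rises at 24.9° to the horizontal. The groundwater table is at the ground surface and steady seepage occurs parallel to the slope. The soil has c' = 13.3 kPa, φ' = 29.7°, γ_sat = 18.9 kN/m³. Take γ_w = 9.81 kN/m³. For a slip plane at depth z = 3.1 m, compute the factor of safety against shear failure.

FS = 1.19

With seepage parallel to the slope and the water table at the surface, the effective normal stress on the slip plane uses the buoyant unit weight γ' = γ_sat − γ_w while the driving shear stress uses γ_sat:
FS = [c' + γ' z cos²β tanφ'] / [γ_sat z sinβ cosβ]
γ' = 18.9 − 9.81 = 9.09 kN/m³
Numerator = 13.3 + 9.09·3.1·cos²24.9°·tan29.7° = 13.3 + 9.09·3.1·0.8227·0.5704 = 26.524 kPa
Denominator = 18.9·3.1·sin24.9°·cos24.9° = 18.9·3.1·0.4210·0.9070 = 22.375 kPa
FS = 26.524 / 22.375 = 1.185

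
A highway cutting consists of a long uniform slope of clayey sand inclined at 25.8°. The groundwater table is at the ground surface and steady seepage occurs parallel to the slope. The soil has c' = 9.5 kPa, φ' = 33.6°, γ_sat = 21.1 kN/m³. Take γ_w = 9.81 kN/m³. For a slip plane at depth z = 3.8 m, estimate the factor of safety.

With seepage parallel to the slope and the water table at the surface, the effective normal stress on the slip plane uses the buoyant unit weight γ' = γ_sat − γ_w while the driving shear stress uses γ_sat:
FS = [c' + γ' z cos²β tanφ'] / [γ_sat z sinβ cosβ]
γ' = 21.1 − 9.81 = 11.29 kN/m³
Numerator = 9.5 + 11.29·3.8·cos²25.8°·tan33.6° = 9.5 + 11.29·3.8·0.8106·0.6644 = 32.605 kPa
Denominator = 21.1·3.8·sin25.8°·cos25.8° = 21.1·3.8·0.4352·0.9003 = 31.418 kPa
FS = 32.605 / 31.418 = 1.038

FS = 1.04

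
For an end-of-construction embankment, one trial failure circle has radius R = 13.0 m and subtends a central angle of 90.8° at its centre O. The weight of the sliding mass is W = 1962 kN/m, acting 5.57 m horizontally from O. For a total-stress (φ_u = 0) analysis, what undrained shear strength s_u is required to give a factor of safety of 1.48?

s_u = 60.4 kPa

FS = s_u·L_a·R / (W·d), so s_u = FS·W·d / (L_a·R).
Arc length L_a = R·θ = 13.0·(90.8°·π/180) = 13.0·1.5848 = 20.60 m
s_u = 1.48·1962·5.57 / (20.60·13.0) = 16173.9 / 267.82 = 60.39 kPa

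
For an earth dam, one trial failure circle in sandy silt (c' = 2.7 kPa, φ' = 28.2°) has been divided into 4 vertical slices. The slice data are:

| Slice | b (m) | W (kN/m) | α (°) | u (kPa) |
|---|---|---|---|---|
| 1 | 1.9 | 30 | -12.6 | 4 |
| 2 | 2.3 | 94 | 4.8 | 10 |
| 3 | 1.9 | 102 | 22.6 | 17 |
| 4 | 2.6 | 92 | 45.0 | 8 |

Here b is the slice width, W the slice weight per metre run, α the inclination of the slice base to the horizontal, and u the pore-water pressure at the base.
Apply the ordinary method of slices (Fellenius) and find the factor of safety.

Ordinary method of slices: FS = Σ[c'·Δl_i + (W_i cosα_i − u_i·Δl_i)·tanφ'] / Σ W_i sinα_i, with Δl_i = b_i / cosα_i.
Slice 1: Δl = 1.9/cos(-12.6°) = 1.947 m; N'_1 = 30·cos(-12.6°) − 4·1.947 = 21.5; c'Δl = 5.26; W sinα = -6.5
Slice 2: Δl = 2.3/cos4.8° = 2.308 m; N'_2 = 94·cos4.8° − 10·2.308 = 70.6; c'Δl = 6.23; W sinα = 7.9
Slice 3: Δl = 1.9/cos22.6° = 2.058 m; N'_3 = 102·cos22.6° − 17·2.058 = 59.2; c'Δl = 5.56; W sinα = 39.2
Slice 4: Δl = 2.6/cos45.0° = 3.677 m; N'_4 = 92·cos45.0° − 8·3.677 = 35.6; c'Δl = 9.93; W sinα = 65.1
Σc'Δl = 27.0 kN/m; ΣN' = 186.9 kN/m; ΣW sinα = 105.6 kN/m
Resisting = 27.0 + 186.9·tan28.2° = 27.0 + 100.2 = 127.2 kN/m
FS = 127.2 / 105.6 = 1.205

FS = 1.20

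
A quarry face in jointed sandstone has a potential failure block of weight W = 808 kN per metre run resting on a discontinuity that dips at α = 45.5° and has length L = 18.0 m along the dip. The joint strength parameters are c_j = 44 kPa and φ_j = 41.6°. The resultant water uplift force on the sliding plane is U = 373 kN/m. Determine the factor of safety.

Resolving the block weight along and normal to the plane and applying the Mohr–Coulomb strength on the joint:
N' = W cosα − U = 808·cos45.5° − 373 = 193.3 kN/m
Driving force T = W sinα = 808·sin45.5° = 576.3 kN/m
Resisting force R = c_j·L + N'·tanφ_j = 44·18.0 + 193.3·tan41.6° = 792.0 + 171.7 = 963.7 kN/m
FS = R / T = 963.7 / 576.3 = 1.672

FS = 1.67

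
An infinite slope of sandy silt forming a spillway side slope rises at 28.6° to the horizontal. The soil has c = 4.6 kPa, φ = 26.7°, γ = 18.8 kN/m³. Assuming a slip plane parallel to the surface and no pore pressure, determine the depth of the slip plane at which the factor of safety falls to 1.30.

z = 1.54 m

Setting FS = 1.30 in FS = [c + γz cos²β tanφ] / [γz sinβ cosβ] and solving for z:
z = c / [γ cosβ (FS·sinβ − cosβ·tanφ)]
  = 4.6 / [18.8·cos28.6°·(1.30·sin28.6° − cos28.6°·tan26.7°)]
  = 4.6 / [18.8·0.8780·(1.30·0.4787 − 0.8780·0.5029)]
  = 4.6 / 2.9830 = 1.542 m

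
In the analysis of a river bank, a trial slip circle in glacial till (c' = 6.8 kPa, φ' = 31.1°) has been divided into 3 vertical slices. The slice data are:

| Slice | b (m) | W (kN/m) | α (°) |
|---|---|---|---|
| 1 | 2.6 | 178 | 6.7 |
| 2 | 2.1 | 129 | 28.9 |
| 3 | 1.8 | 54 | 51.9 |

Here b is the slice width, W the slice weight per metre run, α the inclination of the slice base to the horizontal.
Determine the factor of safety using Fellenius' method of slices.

FS = 1.98

Ordinary method of slices: FS = Σ[c'·Δl_i + (W_i cosα_i)·tanφ'] / Σ W_i sinα_i, with Δl_i = b_i / cosα_i.
Slice 1: Δl = 2.6/cos6.7° = 2.618 m; N'_1 = 178·cos6.7° = 176.8; c'Δl = 17.80; W sinα = 20.8
Slice 2: Δl = 2.1/cos28.9° = 2.399 m; N'_2 = 129·cos28.9° = 112.9; c'Δl = 16.31; W sinα = 62.3
Slice 3: Δl = 1.8/cos51.9° = 2.917 m; N'_3 = 54·cos51.9° = 33.3; c'Δl = 19.84; W sinα = 42.5
Σc'Δl = 53.9 kN/m; ΣN' = 323.0 kN/m; ΣW sinα = 125.6 kN/m
Resisting = 53.9 + 323.0·tan31.1° = 53.9 + 194.9 = 248.8 kN/m
FS = 248.8 / 125.6 = 1.981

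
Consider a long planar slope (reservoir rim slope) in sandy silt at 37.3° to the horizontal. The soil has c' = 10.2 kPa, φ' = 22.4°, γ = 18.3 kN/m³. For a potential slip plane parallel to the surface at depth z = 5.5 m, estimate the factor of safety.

FS = 0.75

For an infinite slope with a slip plane parallel to the surface (no pore pressure): FS = [c' + γz cos²β tanφ'] / [γz sinβ cosβ].
γz = 18.3·5.5 = 100.65 kN/m²
Numerator = 10.2 + 100.65·cos²37.3°·tan22.4° = 10.2 + 100.65·0.6328·0.4122 = 36.451 kPa
Denominator = 100.65·sin37.3°·cos37.3° = 100.65·0.6060·0.7955 = 48.518 kPa
FS = 36.451 / 48.518 = 0.751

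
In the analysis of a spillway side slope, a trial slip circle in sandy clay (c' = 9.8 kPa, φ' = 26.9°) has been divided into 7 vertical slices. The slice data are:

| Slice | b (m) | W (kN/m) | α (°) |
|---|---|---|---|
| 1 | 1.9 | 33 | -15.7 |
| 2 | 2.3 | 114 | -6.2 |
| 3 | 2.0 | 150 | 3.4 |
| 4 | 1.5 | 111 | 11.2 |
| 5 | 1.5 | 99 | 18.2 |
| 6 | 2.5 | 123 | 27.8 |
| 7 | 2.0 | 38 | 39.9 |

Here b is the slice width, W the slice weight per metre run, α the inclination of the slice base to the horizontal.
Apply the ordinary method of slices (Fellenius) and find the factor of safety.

Ordinary method of slices: FS = Σ[c'·Δl_i + (W_i cosα_i)·tanφ'] / Σ W_i sinα_i, with Δl_i = b_i / cosα_i.
Slice 1: Δl = 1.9/cos(-15.7°) = 1.974 m; N'_1 = 33·cos(-15.7°) = 31.8; c'Δl = 19.34; W sinα = -8.9
Slice 2: Δl = 2.3/cos(-6.2°) = 2.314 m; N'_2 = 114·cos(-6.2°) = 113.3; c'Δl = 22.67; W sinα = -12.3
Slice 3: Δl = 2.0/cos3.4° = 2.004 m; N'_3 = 150·cos3.4° = 149.7; c'Δl = 19.63; W sinα = 8.9
Slice 4: Δl = 1.5/cos11.2° = 1.529 m; N'_4 = 111·cos11.2° = 108.9; c'Δl = 14.99; W sinα = 21.6
Slice 5: Δl = 1.5/cos18.2° = 1.579 m; N'_5 = 99·cos18.2° = 94.0; c'Δl = 15.47; W sinα = 30.9
Slice 6: Δl = 2.5/cos27.8° = 2.826 m; N'_6 = 123·cos27.8° = 108.8; c'Δl = 27.70; W sinα = 57.4
Slice 7: Δl = 2.0/cos39.9° = 2.607 m; N'_7 = 38·cos39.9° = 29.2; c'Δl = 25.55; W sinα = 24.4
Σc'Δl = 145.4 kN/m; ΣN' = 635.7 kN/m; ΣW sinα = 121.9 kN/m
Resisting = 145.4 + 635.7·tan26.9° = 145.4 + 322.5 = 467.9 kN/m
FS = 467.9 / 121.9 = 3.839

FS = 3.84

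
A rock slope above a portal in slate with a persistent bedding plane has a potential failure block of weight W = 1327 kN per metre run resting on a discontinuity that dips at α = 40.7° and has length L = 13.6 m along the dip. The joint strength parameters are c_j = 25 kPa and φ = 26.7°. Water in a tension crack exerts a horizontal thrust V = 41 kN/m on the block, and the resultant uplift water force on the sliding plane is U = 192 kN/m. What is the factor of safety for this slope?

FS = 0.82

Resolving the block weight along and normal to the plane and applying the Mohr–Coulomb strength on the joint:
N' = W cosα − U − V sinα = 1327·cos40.7° − 192 − 41·sin40.7° = 787.3 kN/m
Driving force T = W sinα + V cosα = 1327·sin40.7° + 41·cos40.7° = 896.4 kN/m
Resisting force R = c_j·L + N'·tanφ = 25·13.6 + 787.3·tan26.7° = 340.0 + 396.0 = 736.0 kN/m
FS = R / T = 736.0 / 896.4 = 0.821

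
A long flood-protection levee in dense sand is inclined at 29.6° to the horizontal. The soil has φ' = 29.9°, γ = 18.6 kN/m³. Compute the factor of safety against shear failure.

FS = 1.01

For a dry cohesionless infinite slope the factor of safety is FS = tanφ' / tanβ.
FS = tan29.9° / tan29.6° = 0.5750 / 0.5681 = 1.012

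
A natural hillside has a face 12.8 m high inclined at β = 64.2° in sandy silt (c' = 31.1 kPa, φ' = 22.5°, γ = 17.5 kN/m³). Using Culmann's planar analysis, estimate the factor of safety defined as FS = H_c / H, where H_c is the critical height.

H_c = (4c'/γ) · sinβ cosφ' / [1 − cos(β − φ')]
    = (4·31.1/17.5) · sin64.2°·cos22.5° / [1 − cos41.7°]
    = 7.109 · 0.8318 / 0.2534 = 23.34 m
FS = H_c / H = 23.34 / 12.8 = 1.823

FS = 1.82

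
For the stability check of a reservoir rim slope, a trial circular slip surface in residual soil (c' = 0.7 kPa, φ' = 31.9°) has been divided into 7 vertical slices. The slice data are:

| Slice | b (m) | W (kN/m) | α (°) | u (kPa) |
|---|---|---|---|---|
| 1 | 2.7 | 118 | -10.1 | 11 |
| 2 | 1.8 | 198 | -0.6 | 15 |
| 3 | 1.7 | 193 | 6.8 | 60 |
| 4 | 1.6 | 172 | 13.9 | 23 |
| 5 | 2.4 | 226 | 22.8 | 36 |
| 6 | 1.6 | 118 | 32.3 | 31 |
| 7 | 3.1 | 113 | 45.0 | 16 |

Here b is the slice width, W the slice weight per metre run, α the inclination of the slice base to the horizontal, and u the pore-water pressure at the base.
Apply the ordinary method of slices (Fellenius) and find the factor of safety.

Ordinary method of slices: FS = Σ[c'·Δl_i + (W_i cosα_i − u_i·Δl_i)·tanφ'] / Σ W_i sinα_i, with Δl_i = b_i / cosα_i.
Slice 1: Δl = 2.7/cos(-10.1°) = 2.743 m; N'_1 = 118·cos(-10.1°) − 11·2.743 = 86.0; c'Δl = 1.92; W sinα = -20.7
Slice 2: Δl = 1.8/cos(-0.6°) = 1.800 m; N'_2 = 198·cos(-0.6°) − 15·1.800 = 171.0; c'Δl = 1.26; W sinα = -2.1
Slice 3: Δl = 1.7/cos6.8° = 1.712 m; N'_3 = 193·cos6.8° − 60·1.712 = 88.9; c'Δl = 1.20; W sinα = 22.9
Slice 4: Δl = 1.6/cos13.9° = 1.648 m; N'_4 = 172·cos13.9° − 23·1.648 = 129.1; c'Δl = 1.15; W sinα = 41.3
Slice 5: Δl = 2.4/cos22.8° = 2.603 m; N'_5 = 226·cos22.8° − 36·2.603 = 114.6; c'Δl = 1.82; W sinα = 87.6
Slice 6: Δl = 1.6/cos32.3° = 1.893 m; N'_6 = 118·cos32.3° − 31·1.893 = 41.1; c'Δl = 1.33; W sinα = 63.1
Slice 7: Δl = 3.1/cos45.0° = 4.384 m; N'_7 = 113·cos45.0° − 16·4.384 = 9.8; c'Δl = 3.07; W sinα = 79.9
Σc'Δl = 11.7 kN/m; ΣN' = 640.4 kN/m; ΣW sinα = 271.9 kN/m
Resisting = 11.7 + 640.4·tan31.9° = 11.7 + 398.6 = 410.4 kN/m
FS = 410.4 / 271.9 = 1.509

FS = 1.51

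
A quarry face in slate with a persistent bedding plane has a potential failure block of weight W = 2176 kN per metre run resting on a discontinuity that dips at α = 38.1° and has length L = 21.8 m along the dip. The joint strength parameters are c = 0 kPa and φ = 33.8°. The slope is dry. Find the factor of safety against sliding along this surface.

FS = 0.85

Resolving the block weight along and normal to the plane and applying the Mohr–Coulomb strength on the joint:
N' = W cosα = 2176·cos38.1° = 1712.4 kN/m
Driving force T = W sinα = 2176·sin38.1° = 1342.7 kN/m
Resisting force R = c·L + N'·tanφ = 0·21.8 + 1712.4·tan33.8° = 0.0 + 1146.3 = 1146.3 kN/m
FS = R / T = 1146.3 / 1342.7 = 0.854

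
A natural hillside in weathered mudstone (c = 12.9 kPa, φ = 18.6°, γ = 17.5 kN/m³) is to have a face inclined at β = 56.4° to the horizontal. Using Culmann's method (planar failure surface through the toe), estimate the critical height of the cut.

Culmann's analysis gives the critical failure plane at α_cr = (β + φ)/2 = (56.4 + 18.6)/2 = 37.5°, and the critical height
H_c = (4c/γ) · sinβ cosφ / [1 − cos(β − φ)]
    = (4·12.9/17.5) · sin56.4°·cos18.6° / [1 − cos(37.8°)]
    = 2.949 · 0.8329·0.9478 / [1 − 0.7902]
    = 2.949 · 0.7894 / 0.2098
    = 11.09 m

H_c = 11.09 m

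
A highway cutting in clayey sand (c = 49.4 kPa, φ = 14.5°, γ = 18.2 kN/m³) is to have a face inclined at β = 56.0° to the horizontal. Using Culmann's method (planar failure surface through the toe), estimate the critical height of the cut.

H_c = 34.71 m

Culmann's analysis gives the critical failure plane at α_cr = (β + φ)/2 = (56.0 + 14.5)/2 = 35.2°, and the critical height
H_c = (4c/γ) · sinβ cosφ / [1 − cos(β − φ)]
    = (4·49.4/18.2) · sin56.0°·cos14.5° / [1 − cos(41.5°)]
    = 10.857 · 0.8290·0.9681 / [1 − 0.7490]
    = 10.857 · 0.8026 / 0.2510
    = 34.71 m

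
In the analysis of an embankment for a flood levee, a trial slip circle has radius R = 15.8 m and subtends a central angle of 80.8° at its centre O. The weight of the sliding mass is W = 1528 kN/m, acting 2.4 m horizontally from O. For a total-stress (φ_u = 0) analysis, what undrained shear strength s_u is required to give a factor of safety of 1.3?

s_u = 13.5 kPa

FS = s_u·L_a·R / (W·d), so s_u = FS·W·d / (L_a·R).
Arc length L_a = R·θ = 15.8·(80.8°·π/180) = 15.8·1.4102 = 22.28 m
s_u = 1.3·1528·2.4 / (22.28·15.8) = 4767.4 / 352.05 = 13.54 kPa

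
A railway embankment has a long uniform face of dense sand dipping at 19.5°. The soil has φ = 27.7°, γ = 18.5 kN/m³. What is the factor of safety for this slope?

FS = 1.48

For a dry cohesionless infinite slope the factor of safety is FS = tanφ / tanβ.
FS = tan27.7° / tan19.5° = 0.5250 / 0.3541 = 1.483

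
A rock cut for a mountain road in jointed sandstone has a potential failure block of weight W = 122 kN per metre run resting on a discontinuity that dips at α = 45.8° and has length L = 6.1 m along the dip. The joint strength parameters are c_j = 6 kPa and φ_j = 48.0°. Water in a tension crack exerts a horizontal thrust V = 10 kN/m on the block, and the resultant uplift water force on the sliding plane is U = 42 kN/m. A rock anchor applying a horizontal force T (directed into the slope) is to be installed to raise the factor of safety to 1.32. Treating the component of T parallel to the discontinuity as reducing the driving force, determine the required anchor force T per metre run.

Resolving forces along and normal to the sliding plane, with the horizontal anchor force T adding T·sinα to the effective normal force and T·cosα acting up the plane against the driving force:
FS = [c_jL + (W cosα − U − V sinα + T sinα) tanφ_j] / [W sinα + V cosα − T cosα]
Without the anchor: N' = 35.9 kN/m, driving T_d = 94.4 kN/m, resisting R = 6·6.1 + 35.9·tan48.0° = 76.5 kN/m, FS = 0.81.
Setting FS = 1.32 and solving for T:
1.32·(94.4 − T cos45.8°) = 76.5 + T sin45.8°·tan48.0°
T·(sin45.8°·tan48.0° + 1.32·cos45.8°) = 1.32·94.4 − 76.5
T·(0.7169·1.1106 + 1.32·0.6972) = 124.7 − 76.5 = 48.2
T·1.7165 = 48.2
T = 28.1 kN/m

T = 28 kN/m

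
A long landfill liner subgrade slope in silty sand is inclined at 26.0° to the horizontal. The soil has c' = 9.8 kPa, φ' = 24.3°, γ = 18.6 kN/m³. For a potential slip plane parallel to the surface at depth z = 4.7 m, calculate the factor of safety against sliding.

FS = 1.21

For an infinite slope with a slip plane parallel to the surface (no pore pressure): FS = [c' + γz cos²β tanφ'] / [γz sinβ cosβ].
γz = 18.6·4.7 = 87.42 kN/m²
Numerator = 9.8 + 87.42·cos²26.0°·tan24.3° = 9.8 + 87.42·0.8078·0.4515 = 41.686 kPa
Denominator = 87.42·sin26.0°·cos26.0° = 87.42·0.4384·0.8988 = 34.444 kPa
FS = 41.686 / 34.444 = 1.210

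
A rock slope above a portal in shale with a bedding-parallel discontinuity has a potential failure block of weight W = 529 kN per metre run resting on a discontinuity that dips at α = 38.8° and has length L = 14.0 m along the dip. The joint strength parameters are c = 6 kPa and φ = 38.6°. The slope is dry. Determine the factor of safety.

FS = 1.25

Resolving the block weight along and normal to the plane and applying the Mohr–Coulomb strength on the joint:
N' = W cosα = 529·cos38.8° = 412.3 kN/m
Driving force T = W sinα = 529·sin38.8° = 331.5 kN/m
Resisting force R = c·L + N'·tanφ = 6·14.0 + 412.3·tan38.6° = 84.0 + 329.1 = 413.1 kN/m
FS = R / T = 413.1 / 331.5 = 1.246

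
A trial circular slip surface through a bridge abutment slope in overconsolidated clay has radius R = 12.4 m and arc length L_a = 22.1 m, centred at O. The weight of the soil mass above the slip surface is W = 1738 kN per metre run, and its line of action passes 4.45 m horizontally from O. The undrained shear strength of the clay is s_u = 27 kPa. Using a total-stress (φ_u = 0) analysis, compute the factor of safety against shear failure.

FS = 0.96

Taking moments about the centre O, the resisting moment is provided by the undrained shear strength acting along the arc:
M_R = s_u·L_a·R = 27·22.10·12.4 = 7399.1 kN·m/m
M_D = W·d = 1738·4.45 = 7734.1 kN·m/m
FS = M_R / M_D = 7399.1 / 7734.1 = 0.957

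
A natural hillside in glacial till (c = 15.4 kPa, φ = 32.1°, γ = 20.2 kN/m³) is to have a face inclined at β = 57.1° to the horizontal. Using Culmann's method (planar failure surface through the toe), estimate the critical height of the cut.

Culmann's analysis gives the critical failure plane at α_cr = (β + φ)/2 = (57.1 + 32.1)/2 = 44.6°, and the critical height
H_c = (4c/γ) · sinβ cosφ / [1 − cos(β − φ)]
    = (4·15.4/20.2) · sin57.1°·cos32.1° / [1 − cos(25.0°)]
    = 3.050 · 0.8396·0.8471 / [1 − 0.9063]
    = 3.050 · 0.7113 / 0.0937
    = 23.15 m

H_c = 23.15 m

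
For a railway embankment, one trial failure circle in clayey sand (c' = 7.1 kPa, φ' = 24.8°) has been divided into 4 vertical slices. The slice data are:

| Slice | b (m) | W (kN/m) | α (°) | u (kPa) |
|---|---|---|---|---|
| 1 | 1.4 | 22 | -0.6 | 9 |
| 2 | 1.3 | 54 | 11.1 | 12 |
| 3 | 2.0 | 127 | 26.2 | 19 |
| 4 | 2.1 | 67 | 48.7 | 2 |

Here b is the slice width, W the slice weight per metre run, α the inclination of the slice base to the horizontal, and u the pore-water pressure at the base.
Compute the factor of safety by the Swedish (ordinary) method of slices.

Ordinary method of slices: FS = Σ[c'·Δl_i + (W_i cosα_i − u_i·Δl_i)·tanφ'] / Σ W_i sinα_i, with Δl_i = b_i / cosα_i.
Slice 1: Δl = 1.4/cos(-0.6°) = 1.400 m; N'_1 = 22·cos(-0.6°) − 9·1.400 = 9.4; c'Δl = 9.94; W sinα = -0.2
Slice 2: Δl = 1.3/cos11.1° = 1.325 m; N'_2 = 54·cos11.1° − 12·1.325 = 37.1; c'Δl = 9.41; W sinα = 10.4
Slice 3: Δl = 2.0/cos26.2° = 2.229 m; N'_3 = 127·cos26.2° − 19·2.229 = 71.6; c'Δl = 15.83; W sinα = 56.1
Slice 4: Δl = 2.1/cos48.7° = 3.182 m; N'_4 = 67·cos48.7° − 2·3.182 = 37.9; c'Δl = 22.59; W sinα = 50.3
Σc'Δl = 57.8 kN/m; ΣN' = 155.9 kN/m; ΣW sinα = 116.6 kN/m
Resisting = 57.8 + 155.9·tan24.8° = 57.8 + 72.1 = 129.8 kN/m
FS = 129.8 / 116.6 = 1.114

FS = 1.11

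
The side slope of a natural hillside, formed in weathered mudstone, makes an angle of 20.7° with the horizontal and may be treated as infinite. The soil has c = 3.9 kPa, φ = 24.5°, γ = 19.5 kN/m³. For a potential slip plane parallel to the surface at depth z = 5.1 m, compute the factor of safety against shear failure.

For an infinite slope with a slip plane parallel to the surface (no pore pressure): FS = [c + γz cos²β tanφ] / [γz sinβ cosβ].
γz = 19.5·5.1 = 99.45 kN/m²
Numerator = 3.9 + 99.45·cos²20.7°·tan24.5° = 3.9 + 99.45·0.8751·0.4557 = 43.559 kPa
Denominator = 99.45·sin20.7°·cos20.7° = 99.45·0.3535·0.9354 = 32.884 kPa
FS = 43.559 / 32.884 = 1.325

FS = 1.32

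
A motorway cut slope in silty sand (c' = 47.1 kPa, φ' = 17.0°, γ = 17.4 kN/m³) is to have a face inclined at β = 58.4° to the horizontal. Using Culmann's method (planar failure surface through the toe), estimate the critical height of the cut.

H_c = 35.29 m

Culmann's analysis gives the critical failure plane at α_cr = (β + φ')/2 = (58.4 + 17.0)/2 = 37.7°, and the critical height
H_c = (4c'/γ) · sinβ cosφ' / [1 − cos(β − φ')]
    = (4·47.1/17.4) · sin58.4°·cos17.0° / [1 − cos(41.4°)]
    = 10.828 · 0.8517·0.9563 / [1 − 0.7501]
    = 10.828 · 0.8145 / 0.2499
    = 35.29 m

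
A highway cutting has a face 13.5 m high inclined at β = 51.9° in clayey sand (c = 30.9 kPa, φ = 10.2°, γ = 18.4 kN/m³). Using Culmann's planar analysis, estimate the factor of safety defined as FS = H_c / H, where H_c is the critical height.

H_c = (4c/γ) · sinβ cosφ / [1 − cos(β − φ)]
    = (4·30.9/18.4) · sin51.9°·cos10.2° / [1 − cos41.7°]
    = 6.717 · 0.7745 / 0.2534 = 20.53 m
FS = H_c / H = 20.53 / 13.5 = 1.521

FS = 1.52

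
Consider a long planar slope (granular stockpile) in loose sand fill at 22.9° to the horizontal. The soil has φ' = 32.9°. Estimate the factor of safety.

FS = 1.53

For a dry cohesionless infinite slope the factor of safety is FS = tanφ' / tanβ.
FS = tan32.9° / tan22.9° = 0.6469 / 0.4224 = 1.531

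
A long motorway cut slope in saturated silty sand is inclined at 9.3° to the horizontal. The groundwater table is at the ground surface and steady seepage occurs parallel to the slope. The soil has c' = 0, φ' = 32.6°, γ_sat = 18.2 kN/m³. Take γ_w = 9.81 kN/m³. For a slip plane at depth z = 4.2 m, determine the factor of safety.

With seepage parallel to the slope and the water table at the surface, the effective normal stress on the slip plane uses the buoyant unit weight γ' = γ_sat − γ_w while the driving shear stress uses γ_sat:
FS = [c' + γ' z cos²β tanφ'] / [γ_sat z sinβ cosβ]
(For c' = 0 this reduces to FS = (γ'/γ_sat)·tanφ'/tanβ.)
γ' = 18.2 − 9.81 = 8.39 kN/m³
Numerator = 0.0 + 8.39·4.2·cos²9.3°·tan32.6° = 0.0 + 8.39·4.2·0.9739·0.6395 = 21.947 kPa
Denominator = 18.2·4.2·sin9.3°·cos9.3° = 18.2·4.2·0.1616·0.9869 = 12.191 kPa
FS = 21.947 / 12.191 = 1.800

FS = 1.80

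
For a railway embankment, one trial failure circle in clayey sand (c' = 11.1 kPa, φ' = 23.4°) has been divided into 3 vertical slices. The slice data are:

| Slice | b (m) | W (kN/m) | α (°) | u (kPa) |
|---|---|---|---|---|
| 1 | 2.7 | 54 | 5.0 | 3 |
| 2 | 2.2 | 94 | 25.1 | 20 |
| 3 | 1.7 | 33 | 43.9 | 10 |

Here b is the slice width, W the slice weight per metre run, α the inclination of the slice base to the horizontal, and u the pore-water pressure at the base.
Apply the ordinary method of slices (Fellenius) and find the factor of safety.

Ordinary method of slices: FS = Σ[c'·Δl_i + (W_i cosα_i − u_i·Δl_i)·tanφ'] / Σ W_i sinα_i, with Δl_i = b_i / cosα_i.
Slice 1: Δl = 2.7/cos5.0° = 2.710 m; N'_1 = 54·cos5.0° − 3·2.710 = 45.7; c'Δl = 30.08; W sinα = 4.7
Slice 2: Δl = 2.2/cos25.1° = 2.429 m; N'_2 = 94·cos25.1° − 20·2.429 = 36.5; c'Δl = 26.97; W sinα = 39.9
Slice 3: Δl = 1.7/cos43.9° = 2.359 m; N'_3 = 33·cos43.9° − 10·2.359 = 0.2; c'Δl = 26.19; W sinα = 22.9
Σc'Δl = 83.2 kN/m; ΣN' = 82.4 kN/m; ΣW sinα = 67.5 kN/m
Resisting = 83.2 + 82.4·tan23.4° = 83.2 + 35.7 = 118.9 kN/m
FS = 118.9 / 67.5 = 1.762

FS = 1.76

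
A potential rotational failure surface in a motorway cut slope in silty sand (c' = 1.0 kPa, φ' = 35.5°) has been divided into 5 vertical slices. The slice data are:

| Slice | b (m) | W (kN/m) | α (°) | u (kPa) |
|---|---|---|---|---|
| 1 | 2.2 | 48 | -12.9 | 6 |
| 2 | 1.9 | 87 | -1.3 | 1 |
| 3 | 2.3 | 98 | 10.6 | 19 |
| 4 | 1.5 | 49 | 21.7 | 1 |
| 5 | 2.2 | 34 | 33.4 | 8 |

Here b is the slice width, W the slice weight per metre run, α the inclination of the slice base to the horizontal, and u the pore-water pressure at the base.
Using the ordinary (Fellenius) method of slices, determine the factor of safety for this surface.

Ordinary method of slices: FS = Σ[c'·Δl_i + (W_i cosα_i − u_i·Δl_i)·tanφ'] / Σ W_i sinα_i, with Δl_i = b_i / cosα_i.
Slice 1: Δl = 2.2/cos(-12.9°) = 2.257 m; N'_1 = 48·cos(-12.9°) − 6·2.257 = 33.2; c'Δl = 2.26; W sinα = -10.7
Slice 2: Δl = 1.9/cos(-1.3°) = 1.900 m; N'_2 = 87·cos(-1.3°) − 1·1.900 = 85.1; c'Δl = 1.90; W sinα = -2.0
Slice 3: Δl = 2.3/cos10.6° = 2.340 m; N'_3 = 98·cos10.6° − 19·2.340 = 51.9; c'Δl = 2.34; W sinα = 18.0
Slice 4: Δl = 1.5/cos21.7° = 1.614 m; N'_4 = 49·cos21.7° − 1·1.614 = 43.9; c'Δl = 1.61; W sinα = 18.1
Slice 5: Δl = 2.2/cos33.4° = 2.635 m; N'_5 = 34·cos33.4° − 8·2.635 = 7.3; c'Δl = 2.64; W sinα = 18.7
Σc'Δl = 10.7 kN/m; ΣN' = 221.4 kN/m; ΣW sinα = 42.2 kN/m
Resisting = 10.7 + 221.4·tan35.5° = 10.7 + 157.9 = 168.7 kN/m
FS = 168.7 / 42.2 = 4.000

FS = 4.00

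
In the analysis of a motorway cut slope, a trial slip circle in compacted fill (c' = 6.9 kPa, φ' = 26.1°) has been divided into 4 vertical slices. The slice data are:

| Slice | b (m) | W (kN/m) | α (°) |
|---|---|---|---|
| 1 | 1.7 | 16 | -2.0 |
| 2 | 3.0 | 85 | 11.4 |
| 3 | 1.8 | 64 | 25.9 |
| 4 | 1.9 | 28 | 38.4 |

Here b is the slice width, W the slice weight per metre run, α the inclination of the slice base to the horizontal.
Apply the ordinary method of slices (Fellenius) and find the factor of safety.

FS = 2.45

Ordinary method of slices: FS = Σ[c'·Δl_i + (W_i cosα_i)·tanφ'] / Σ W_i sinα_i, with Δl_i = b_i / cosα_i.
Slice 1: Δl = 1.7/cos(-2.0°) = 1.701 m; N'_1 = 16·cos(-2.0°) = 16.0; c'Δl = 11.74; W sinα = -0.6
Slice 2: Δl = 3.0/cos11.4° = 3.060 m; N'_2 = 85·cos11.4° = 83.3; c'Δl = 21.12; W sinα = 16.8
Slice 3: Δl = 1.8/cos25.9° = 2.001 m; N'_3 = 64·cos25.9° = 57.6; c'Δl = 13.81; W sinα = 28.0
Slice 4: Δl = 1.9/cos38.4° = 2.424 m; N'_4 = 28·cos38.4° = 21.9; c'Δl = 16.73; W sinα = 17.4
Σc'Δl = 63.4 kN/m; ΣN' = 178.8 kN/m; ΣW sinα = 61.6 kN/m
Resisting = 63.4 + 178.8·tan26.1° = 63.4 + 87.6 = 151.0 kN/m
FS = 151.0 / 61.6 = 2.452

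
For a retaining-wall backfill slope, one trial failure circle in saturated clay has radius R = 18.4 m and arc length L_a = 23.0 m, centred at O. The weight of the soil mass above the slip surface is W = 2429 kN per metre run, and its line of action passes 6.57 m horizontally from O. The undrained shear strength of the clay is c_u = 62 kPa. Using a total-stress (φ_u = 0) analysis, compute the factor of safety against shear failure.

Taking moments about the centre O, the resisting moment is provided by the undrained shear strength acting along the arc:
M_R = c_u·L_a·R = 62·23.00·18.4 = 26238.4 kN·m/m
M_D = W·d = 2429·6.57 = 15958.5 kN·m/m
FS = M_R / M_D = 26238.4 / 15958.5 = 1.644

FS = 1.64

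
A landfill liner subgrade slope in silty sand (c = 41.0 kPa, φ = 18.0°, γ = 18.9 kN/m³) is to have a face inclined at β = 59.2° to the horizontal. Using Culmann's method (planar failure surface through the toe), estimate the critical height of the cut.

H_c = 28.63 m

Culmann's analysis gives the critical failure plane at α_cr = (β + φ)/2 = (59.2 + 18.0)/2 = 38.6°, and the critical height
H_c = (4c/γ) · sinβ cosφ / [1 − cos(β − φ)]
    = (4·41.0/18.9) · sin59.2°·cos18.0° / [1 − cos(41.2°)]
    = 8.677 · 0.8590·0.9511 / [1 − 0.7524]
    = 8.677 · 0.8169 / 0.2476
    = 28.63 m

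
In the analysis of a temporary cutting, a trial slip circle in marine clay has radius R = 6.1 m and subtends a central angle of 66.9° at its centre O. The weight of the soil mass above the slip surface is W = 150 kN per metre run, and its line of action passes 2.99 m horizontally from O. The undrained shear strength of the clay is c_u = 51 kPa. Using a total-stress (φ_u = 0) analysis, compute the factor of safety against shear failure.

Taking moments about the centre O, the resisting moment is provided by the undrained shear strength acting along the arc:
Arc length L_a = R·θ = 6.1·(66.9°·π/180) = 6.1·1.1676 = 7.12 m
M_R = c_u·L_a·R = 51·7.12·6.1 = 2215.8 kN·m/m
M_D = W·d = 150·2.99 = 448.5 kN·m/m
FS = M_R / M_D = 2215.8 / 448.5 = 4.940

FS = 4.94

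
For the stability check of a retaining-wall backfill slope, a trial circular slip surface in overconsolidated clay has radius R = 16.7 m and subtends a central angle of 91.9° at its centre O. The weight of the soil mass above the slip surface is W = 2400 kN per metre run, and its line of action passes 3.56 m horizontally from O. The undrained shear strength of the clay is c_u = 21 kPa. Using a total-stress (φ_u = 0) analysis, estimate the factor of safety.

Taking moments about the centre O, the resisting moment is provided by the undrained shear strength acting along the arc:
Arc length L_a = R·θ = 16.7·(91.9°·π/180) = 16.7·1.6040 = 26.79 m
M_R = c_u·L_a·R = 21·26.79·16.7 = 9393.9 kN·m/m
M_D = W·d = 2400·3.56 = 8544.0 kN·m/m
FS = M_R / M_D = 9393.9 / 8544.0 = 1.099

FS = 1.10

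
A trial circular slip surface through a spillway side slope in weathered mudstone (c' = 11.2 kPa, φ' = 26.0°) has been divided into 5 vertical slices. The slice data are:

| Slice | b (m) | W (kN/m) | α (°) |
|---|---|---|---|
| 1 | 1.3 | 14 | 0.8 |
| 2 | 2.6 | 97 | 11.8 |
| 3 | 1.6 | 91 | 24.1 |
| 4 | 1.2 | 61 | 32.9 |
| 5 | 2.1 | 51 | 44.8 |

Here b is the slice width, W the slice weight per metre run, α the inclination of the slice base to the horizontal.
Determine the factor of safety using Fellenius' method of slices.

Ordinary method of slices: FS = Σ[c'·Δl_i + (W_i cosα_i)·tanφ'] / Σ W_i sinα_i, with Δl_i = b_i / cosα_i.
Slice 1: Δl = 1.3/cos0.8° = 1.300 m; N'_1 = 14·cos0.8° = 14.0; c'Δl = 14.56; W sinα = 0.2
Slice 2: Δl = 2.6/cos11.8° = 2.656 m; N'_2 = 97·cos11.8° = 95.0; c'Δl = 29.75; W sinα = 19.8
Slice 3: Δl = 1.6/cos24.1° = 1.753 m; N'_3 = 91·cos24.1° = 83.1; c'Δl = 19.63; W sinα = 37.2
Slice 4: Δl = 1.2/cos32.9° = 1.429 m; N'_4 = 61·cos32.9° = 51.2; c'Δl = 16.01; W sinα = 33.1
Slice 5: Δl = 2.1/cos44.8° = 2.960 m; N'_5 = 51·cos44.8° = 36.2; c'Δl = 33.15; W sinα = 35.9
Σc'Δl = 113.1 kN/m; ΣN' = 279.4 kN/m; ΣW sinα = 126.3 kN/m
Resisting = 113.1 + 279.4·tan26.0° = 113.1 + 136.3 = 249.4 kN/m
FS = 249.4 / 126.3 = 1.975

FS = 1.98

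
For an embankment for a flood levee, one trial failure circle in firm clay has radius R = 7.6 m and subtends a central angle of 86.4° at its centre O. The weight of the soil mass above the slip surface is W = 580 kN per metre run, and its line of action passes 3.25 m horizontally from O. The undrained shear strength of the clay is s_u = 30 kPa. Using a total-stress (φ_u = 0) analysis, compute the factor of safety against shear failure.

Taking moments about the centre O, the resisting moment is provided by the undrained shear strength acting along the arc:
Arc length L_a = R·θ = 7.6·(86.4°·π/180) = 7.6·1.5080 = 11.46 m
M_R = s_u·L_a·R = 30·11.46·7.6 = 2613.0 kN·m/m
M_D = W·d = 580·3.25 = 1885.0 kN·m/m
FS = M_R / M_D = 2613.0 / 1885.0 = 1.386

FS = 1.39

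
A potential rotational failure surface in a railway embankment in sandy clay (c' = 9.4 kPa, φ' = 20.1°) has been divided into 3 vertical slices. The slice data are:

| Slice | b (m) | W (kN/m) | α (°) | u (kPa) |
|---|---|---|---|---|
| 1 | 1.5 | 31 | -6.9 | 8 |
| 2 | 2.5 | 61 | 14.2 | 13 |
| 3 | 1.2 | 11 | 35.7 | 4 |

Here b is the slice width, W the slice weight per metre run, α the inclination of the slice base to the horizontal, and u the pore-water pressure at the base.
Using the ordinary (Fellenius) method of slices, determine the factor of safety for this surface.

Ordinary method of slices: FS = Σ[c'·Δl_i + (W_i cosα_i − u_i·Δl_i)·tanφ'] / Σ W_i sinα_i, with Δl_i = b_i / cosα_i.
Slice 1: Δl = 1.5/cos(-6.9°) = 1.511 m; N'_1 = 31·cos(-6.9°) − 8·1.511 = 18.7; c'Δl = 14.20; W sinα = -3.7
Slice 2: Δl = 2.5/cos14.2° = 2.579 m; N'_2 = 61·cos14.2° − 13·2.579 = 25.6; c'Δl = 24.24; W sinα = 15.0
Slice 3: Δl = 1.2/cos35.7° = 1.478 m; N'_3 = 11·cos35.7° − 4·1.478 = 3.0; c'Δl = 13.89; W sinα = 6.4
Σc'Δl = 52.3 kN/m; ΣN' = 47.3 kN/m; ΣW sinα = 17.7 kN/m
Resisting = 52.3 + 47.3·tan20.1° = 52.3 + 17.3 = 69.7 kN/m
FS = 69.7 / 17.7 = 3.944

FS = 3.94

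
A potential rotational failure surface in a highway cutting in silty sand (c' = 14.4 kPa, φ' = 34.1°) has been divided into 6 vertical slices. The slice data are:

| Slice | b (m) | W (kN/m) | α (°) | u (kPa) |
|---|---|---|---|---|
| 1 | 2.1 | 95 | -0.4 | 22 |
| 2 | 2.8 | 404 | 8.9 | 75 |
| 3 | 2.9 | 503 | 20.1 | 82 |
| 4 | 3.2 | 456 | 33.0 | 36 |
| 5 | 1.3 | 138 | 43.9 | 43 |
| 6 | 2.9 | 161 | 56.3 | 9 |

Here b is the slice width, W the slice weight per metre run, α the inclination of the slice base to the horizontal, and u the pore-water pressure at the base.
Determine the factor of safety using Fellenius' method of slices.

FS = 1.11

Ordinary method of slices: FS = Σ[c'·Δl_i + (W_i cosα_i − u_i·Δl_i)·tanφ'] / Σ W_i sinα_i, with Δl_i = b_i / cosα_i.
Slice 1: Δl = 2.1/cos(-0.4°) = 2.100 m; N'_1 = 95·cos(-0.4°) − 22·2.100 = 48.8; c'Δl = 30.24; W sinα = -0.7
Slice 2: Δl = 2.8/cos8.9° = 2.834 m; N'_2 = 404·cos8.9° − 75·2.834 = 186.6; c'Δl = 40.81; W sinα = 62.5
Slice 3: Δl = 2.9/cos20.1° = 3.088 m; N'_3 = 503·cos20.1° − 82·3.088 = 219.1; c'Δl = 44.47; W sinα = 172.9
Slice 4: Δl = 3.2/cos33.0° = 3.816 m; N'_4 = 456·cos33.0° − 36·3.816 = 245.1; c'Δl = 54.94; W sinα = 248.4
Slice 5: Δl = 1.3/cos43.9° = 1.804 m; N'_5 = 138·cos43.9° − 43·1.804 = 21.9; c'Δl = 25.98; W sinα = 95.7
Slice 6: Δl = 2.9/cos56.3° = 5.227 m; N'_6 = 161·cos56.3° − 9·5.227 = 42.3; c'Δl = 75.26; W sinα = 133.9
Σc'Δl = 271.7 kN/m; ΣN' = 763.7 kN/m; ΣW sinα = 712.7 kN/m
Resisting = 271.7 + 763.7·tan34.1° = 271.7 + 517.1 = 788.8 kN/m
FS = 788.8 / 712.7 = 1.107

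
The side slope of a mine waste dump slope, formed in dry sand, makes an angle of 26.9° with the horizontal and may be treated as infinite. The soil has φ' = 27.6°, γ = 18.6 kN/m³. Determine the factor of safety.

FS = 1.03

For a dry cohesionless infinite slope the factor of safety is FS = tanφ' / tanβ.
FS = tan27.6° / tan26.9° = 0.5228 / 0.5073 = 1.030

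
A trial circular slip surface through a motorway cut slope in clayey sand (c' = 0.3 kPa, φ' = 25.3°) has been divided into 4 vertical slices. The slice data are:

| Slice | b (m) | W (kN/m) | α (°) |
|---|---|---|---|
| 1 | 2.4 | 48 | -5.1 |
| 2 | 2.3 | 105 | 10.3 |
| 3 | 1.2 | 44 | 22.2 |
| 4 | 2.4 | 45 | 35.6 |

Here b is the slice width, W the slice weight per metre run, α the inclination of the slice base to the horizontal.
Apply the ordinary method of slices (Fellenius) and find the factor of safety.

FS = 1.93

Ordinary method of slices: FS = Σ[c'·Δl_i + (W_i cosα_i)·tanφ'] / Σ W_i sinα_i, with Δl_i = b_i / cosα_i.
Slice 1: Δl = 2.4/cos(-5.1°) = 2.410 m; N'_1 = 48·cos(-5.1°) = 47.8; c'Δl = 0.72; W sinα = -4.3
Slice 2: Δl = 2.3/cos10.3° = 2.338 m; N'_2 = 105·cos10.3° = 103.3; c'Δl = 0.70; W sinα = 18.8
Slice 3: Δl = 1.2/cos22.2° = 1.296 m; N'_3 = 44·cos22.2° = 40.7; c'Δl = 0.39; W sinα = 16.6
Slice 4: Δl = 2.4/cos35.6° = 2.952 m; N'_4 = 45·cos35.6° = 36.6; c'Δl = 0.89; W sinα = 26.2
Σc'Δl = 2.7 kN/m; ΣN' = 228.4 kN/m; ΣW sinα = 57.3 kN/m
Resisting = 2.7 + 228.4·tan25.3° = 2.7 + 108.0 = 110.7 kN/m
FS = 110.7 / 57.3 = 1.931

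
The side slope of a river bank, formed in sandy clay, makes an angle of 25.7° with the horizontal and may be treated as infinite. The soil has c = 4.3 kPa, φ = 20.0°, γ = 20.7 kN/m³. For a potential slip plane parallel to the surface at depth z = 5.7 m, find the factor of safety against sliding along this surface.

For an infinite slope with a slip plane parallel to the surface (no pore pressure): FS = [c + γz cos²β tanφ] / [γz sinβ cosβ].
γz = 20.7·5.7 = 117.99 kN/m²
Numerator = 4.3 + 117.99·cos²25.7°·tan20.0° = 4.3 + 117.99·0.8119·0.3640 = 39.169 kPa
Denominator = 117.99·sin25.7°·cos25.7° = 117.99·0.4337·0.9011 = 46.106 kPa
FS = 39.169 / 46.106 = 0.850

FS = 0.85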